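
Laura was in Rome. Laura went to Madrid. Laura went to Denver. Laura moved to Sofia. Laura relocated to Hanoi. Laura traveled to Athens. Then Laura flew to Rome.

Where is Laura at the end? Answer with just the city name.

Answer: Rome

Derivation:
Tracking Laura's location:
Start: Laura is in Rome.
After move 1: Rome -> Madrid. Laura is in Madrid.
After move 2: Madrid -> Denver. Laura is in Denver.
After move 3: Denver -> Sofia. Laura is in Sofia.
After move 4: Sofia -> Hanoi. Laura is in Hanoi.
After move 5: Hanoi -> Athens. Laura is in Athens.
After move 6: Athens -> Rome. Laura is in Rome.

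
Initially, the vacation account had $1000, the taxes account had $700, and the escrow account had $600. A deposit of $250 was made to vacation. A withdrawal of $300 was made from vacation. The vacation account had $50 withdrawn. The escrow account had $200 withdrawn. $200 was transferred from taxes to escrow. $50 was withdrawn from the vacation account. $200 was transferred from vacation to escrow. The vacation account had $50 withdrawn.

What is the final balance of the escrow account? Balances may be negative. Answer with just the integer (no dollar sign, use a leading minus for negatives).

Tracking account balances step by step:
Start: vacation=1000, taxes=700, escrow=600
Event 1 (deposit 250 to vacation): vacation: 1000 + 250 = 1250. Balances: vacation=1250, taxes=700, escrow=600
Event 2 (withdraw 300 from vacation): vacation: 1250 - 300 = 950. Balances: vacation=950, taxes=700, escrow=600
Event 3 (withdraw 50 from vacation): vacation: 950 - 50 = 900. Balances: vacation=900, taxes=700, escrow=600
Event 4 (withdraw 200 from escrow): escrow: 600 - 200 = 400. Balances: vacation=900, taxes=700, escrow=400
Event 5 (transfer 200 taxes -> escrow): taxes: 700 - 200 = 500, escrow: 400 + 200 = 600. Balances: vacation=900, taxes=500, escrow=600
Event 6 (withdraw 50 from vacation): vacation: 900 - 50 = 850. Balances: vacation=850, taxes=500, escrow=600
Event 7 (transfer 200 vacation -> escrow): vacation: 850 - 200 = 650, escrow: 600 + 200 = 800. Balances: vacation=650, taxes=500, escrow=800
Event 8 (withdraw 50 from vacation): vacation: 650 - 50 = 600. Balances: vacation=600, taxes=500, escrow=800

Final balance of escrow: 800

Answer: 800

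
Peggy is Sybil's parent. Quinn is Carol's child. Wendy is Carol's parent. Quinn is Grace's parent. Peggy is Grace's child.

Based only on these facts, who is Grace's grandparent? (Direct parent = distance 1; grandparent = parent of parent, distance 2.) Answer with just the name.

Answer: Carol

Derivation:
Reconstructing the parent chain from the given facts:
  Wendy -> Carol -> Quinn -> Grace -> Peggy -> Sybil
(each arrow means 'parent of the next')
Positions in the chain (0 = top):
  position of Wendy: 0
  position of Carol: 1
  position of Quinn: 2
  position of Grace: 3
  position of Peggy: 4
  position of Sybil: 5

Grace is at position 3; the grandparent is 2 steps up the chain, i.e. position 1: Carol.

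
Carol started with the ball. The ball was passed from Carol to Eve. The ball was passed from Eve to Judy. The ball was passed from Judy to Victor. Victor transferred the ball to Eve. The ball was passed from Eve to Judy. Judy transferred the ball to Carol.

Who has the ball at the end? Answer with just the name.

Tracking the ball through each event:
Start: Carol has the ball.
After event 1: Eve has the ball.
After event 2: Judy has the ball.
After event 3: Victor has the ball.
After event 4: Eve has the ball.
After event 5: Judy has the ball.
After event 6: Carol has the ball.

Answer: Carol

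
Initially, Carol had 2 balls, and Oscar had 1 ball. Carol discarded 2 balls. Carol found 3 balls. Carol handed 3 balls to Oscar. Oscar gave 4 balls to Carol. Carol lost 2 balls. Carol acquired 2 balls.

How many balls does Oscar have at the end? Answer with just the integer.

Tracking counts step by step:
Start: Carol=2, Oscar=1
Event 1 (Carol -2): Carol: 2 -> 0. State: Carol=0, Oscar=1
Event 2 (Carol +3): Carol: 0 -> 3. State: Carol=3, Oscar=1
Event 3 (Carol -> Oscar, 3): Carol: 3 -> 0, Oscar: 1 -> 4. State: Carol=0, Oscar=4
Event 4 (Oscar -> Carol, 4): Oscar: 4 -> 0, Carol: 0 -> 4. State: Carol=4, Oscar=0
Event 5 (Carol -2): Carol: 4 -> 2. State: Carol=2, Oscar=0
Event 6 (Carol +2): Carol: 2 -> 4. State: Carol=4, Oscar=0

Oscar's final count: 0

Answer: 0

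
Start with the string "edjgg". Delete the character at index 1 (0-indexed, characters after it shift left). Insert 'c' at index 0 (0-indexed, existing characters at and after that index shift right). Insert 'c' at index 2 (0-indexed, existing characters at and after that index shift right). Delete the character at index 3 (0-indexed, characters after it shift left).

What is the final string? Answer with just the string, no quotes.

Applying each edit step by step:
Start: "edjgg"
Op 1 (delete idx 1 = 'd'): "edjgg" -> "ejgg"
Op 2 (insert 'c' at idx 0): "ejgg" -> "cejgg"
Op 3 (insert 'c' at idx 2): "cejgg" -> "cecjgg"
Op 4 (delete idx 3 = 'j'): "cecjgg" -> "cecgg"

Answer: cecgg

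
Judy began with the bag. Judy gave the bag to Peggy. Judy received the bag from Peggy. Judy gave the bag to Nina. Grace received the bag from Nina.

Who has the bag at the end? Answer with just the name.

Tracking the bag through each event:
Start: Judy has the bag.
After event 1: Peggy has the bag.
After event 2: Judy has the bag.
After event 3: Nina has the bag.
After event 4: Grace has the bag.

Answer: Grace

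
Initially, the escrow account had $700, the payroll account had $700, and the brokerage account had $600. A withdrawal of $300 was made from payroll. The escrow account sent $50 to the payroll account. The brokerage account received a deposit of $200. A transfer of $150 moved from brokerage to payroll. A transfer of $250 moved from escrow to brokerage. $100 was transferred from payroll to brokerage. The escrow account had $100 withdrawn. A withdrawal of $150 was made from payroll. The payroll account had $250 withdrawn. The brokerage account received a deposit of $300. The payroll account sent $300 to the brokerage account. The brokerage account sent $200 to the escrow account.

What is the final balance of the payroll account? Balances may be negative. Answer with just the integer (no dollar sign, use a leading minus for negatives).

Tracking account balances step by step:
Start: escrow=700, payroll=700, brokerage=600
Event 1 (withdraw 300 from payroll): payroll: 700 - 300 = 400. Balances: escrow=700, payroll=400, brokerage=600
Event 2 (transfer 50 escrow -> payroll): escrow: 700 - 50 = 650, payroll: 400 + 50 = 450. Balances: escrow=650, payroll=450, brokerage=600
Event 3 (deposit 200 to brokerage): brokerage: 600 + 200 = 800. Balances: escrow=650, payroll=450, brokerage=800
Event 4 (transfer 150 brokerage -> payroll): brokerage: 800 - 150 = 650, payroll: 450 + 150 = 600. Balances: escrow=650, payroll=600, brokerage=650
Event 5 (transfer 250 escrow -> brokerage): escrow: 650 - 250 = 400, brokerage: 650 + 250 = 900. Balances: escrow=400, payroll=600, brokerage=900
Event 6 (transfer 100 payroll -> brokerage): payroll: 600 - 100 = 500, brokerage: 900 + 100 = 1000. Balances: escrow=400, payroll=500, brokerage=1000
Event 7 (withdraw 100 from escrow): escrow: 400 - 100 = 300. Balances: escrow=300, payroll=500, brokerage=1000
Event 8 (withdraw 150 from payroll): payroll: 500 - 150 = 350. Balances: escrow=300, payroll=350, brokerage=1000
Event 9 (withdraw 250 from payroll): payroll: 350 - 250 = 100. Balances: escrow=300, payroll=100, brokerage=1000
Event 10 (deposit 300 to brokerage): brokerage: 1000 + 300 = 1300. Balances: escrow=300, payroll=100, brokerage=1300
Event 11 (transfer 300 payroll -> brokerage): payroll: 100 - 300 = -200, brokerage: 1300 + 300 = 1600. Balances: escrow=300, payroll=-200, brokerage=1600
Event 12 (transfer 200 brokerage -> escrow): brokerage: 1600 - 200 = 1400, escrow: 300 + 200 = 500. Balances: escrow=500, payroll=-200, brokerage=1400

Final balance of payroll: -200

Answer: -200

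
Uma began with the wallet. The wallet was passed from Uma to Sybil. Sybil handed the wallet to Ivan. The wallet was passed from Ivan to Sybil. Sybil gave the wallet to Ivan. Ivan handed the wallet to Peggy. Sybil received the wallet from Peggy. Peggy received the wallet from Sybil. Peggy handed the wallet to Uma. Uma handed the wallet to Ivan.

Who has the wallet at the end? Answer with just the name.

Tracking the wallet through each event:
Start: Uma has the wallet.
After event 1: Sybil has the wallet.
After event 2: Ivan has the wallet.
After event 3: Sybil has the wallet.
After event 4: Ivan has the wallet.
After event 5: Peggy has the wallet.
After event 6: Sybil has the wallet.
After event 7: Peggy has the wallet.
After event 8: Uma has the wallet.
After event 9: Ivan has the wallet.

Answer: Ivan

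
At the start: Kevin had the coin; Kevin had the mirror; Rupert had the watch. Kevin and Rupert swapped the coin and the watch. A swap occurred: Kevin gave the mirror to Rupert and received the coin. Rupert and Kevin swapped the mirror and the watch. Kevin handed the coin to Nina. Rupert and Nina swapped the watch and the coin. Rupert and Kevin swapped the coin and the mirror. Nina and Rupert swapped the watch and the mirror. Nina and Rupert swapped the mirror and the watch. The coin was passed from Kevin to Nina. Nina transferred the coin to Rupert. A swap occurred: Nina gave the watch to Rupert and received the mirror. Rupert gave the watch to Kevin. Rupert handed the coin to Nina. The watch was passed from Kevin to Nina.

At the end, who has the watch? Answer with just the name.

Tracking all object holders:
Start: coin:Kevin, mirror:Kevin, watch:Rupert
Event 1 (swap coin<->watch: now coin:Rupert, watch:Kevin). State: coin:Rupert, mirror:Kevin, watch:Kevin
Event 2 (swap mirror<->coin: now mirror:Rupert, coin:Kevin). State: coin:Kevin, mirror:Rupert, watch:Kevin
Event 3 (swap mirror<->watch: now mirror:Kevin, watch:Rupert). State: coin:Kevin, mirror:Kevin, watch:Rupert
Event 4 (give coin: Kevin -> Nina). State: coin:Nina, mirror:Kevin, watch:Rupert
Event 5 (swap watch<->coin: now watch:Nina, coin:Rupert). State: coin:Rupert, mirror:Kevin, watch:Nina
Event 6 (swap coin<->mirror: now coin:Kevin, mirror:Rupert). State: coin:Kevin, mirror:Rupert, watch:Nina
Event 7 (swap watch<->mirror: now watch:Rupert, mirror:Nina). State: coin:Kevin, mirror:Nina, watch:Rupert
Event 8 (swap mirror<->watch: now mirror:Rupert, watch:Nina). State: coin:Kevin, mirror:Rupert, watch:Nina
Event 9 (give coin: Kevin -> Nina). State: coin:Nina, mirror:Rupert, watch:Nina
Event 10 (give coin: Nina -> Rupert). State: coin:Rupert, mirror:Rupert, watch:Nina
Event 11 (swap watch<->mirror: now watch:Rupert, mirror:Nina). State: coin:Rupert, mirror:Nina, watch:Rupert
Event 12 (give watch: Rupert -> Kevin). State: coin:Rupert, mirror:Nina, watch:Kevin
Event 13 (give coin: Rupert -> Nina). State: coin:Nina, mirror:Nina, watch:Kevin
Event 14 (give watch: Kevin -> Nina). State: coin:Nina, mirror:Nina, watch:Nina

Final state: coin:Nina, mirror:Nina, watch:Nina
The watch is held by Nina.

Answer: Nina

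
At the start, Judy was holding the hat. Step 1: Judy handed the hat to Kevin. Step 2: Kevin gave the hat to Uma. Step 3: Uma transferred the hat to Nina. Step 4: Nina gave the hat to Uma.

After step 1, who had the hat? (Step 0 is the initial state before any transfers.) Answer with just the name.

Answer: Kevin

Derivation:
Tracking the hat holder through step 1:
After step 0 (start): Judy
After step 1: Kevin

At step 1, the holder is Kevin.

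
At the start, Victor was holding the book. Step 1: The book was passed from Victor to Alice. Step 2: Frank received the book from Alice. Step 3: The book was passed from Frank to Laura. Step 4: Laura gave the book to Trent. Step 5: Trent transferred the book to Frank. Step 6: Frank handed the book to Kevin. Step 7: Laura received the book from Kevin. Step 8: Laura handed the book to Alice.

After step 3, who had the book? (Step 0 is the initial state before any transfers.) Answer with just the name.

Answer: Laura

Derivation:
Tracking the book holder through step 3:
After step 0 (start): Victor
After step 1: Alice
After step 2: Frank
After step 3: Laura

At step 3, the holder is Laura.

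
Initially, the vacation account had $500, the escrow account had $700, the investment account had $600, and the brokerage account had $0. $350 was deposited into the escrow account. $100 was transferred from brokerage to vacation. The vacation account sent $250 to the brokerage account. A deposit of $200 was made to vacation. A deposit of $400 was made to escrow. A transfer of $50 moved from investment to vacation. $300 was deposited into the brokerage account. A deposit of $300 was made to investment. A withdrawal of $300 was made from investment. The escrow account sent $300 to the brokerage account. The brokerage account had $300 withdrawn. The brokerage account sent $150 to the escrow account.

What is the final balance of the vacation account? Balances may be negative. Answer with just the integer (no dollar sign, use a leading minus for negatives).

Tracking account balances step by step:
Start: vacation=500, escrow=700, investment=600, brokerage=0
Event 1 (deposit 350 to escrow): escrow: 700 + 350 = 1050. Balances: vacation=500, escrow=1050, investment=600, brokerage=0
Event 2 (transfer 100 brokerage -> vacation): brokerage: 0 - 100 = -100, vacation: 500 + 100 = 600. Balances: vacation=600, escrow=1050, investment=600, brokerage=-100
Event 3 (transfer 250 vacation -> brokerage): vacation: 600 - 250 = 350, brokerage: -100 + 250 = 150. Balances: vacation=350, escrow=1050, investment=600, brokerage=150
Event 4 (deposit 200 to vacation): vacation: 350 + 200 = 550. Balances: vacation=550, escrow=1050, investment=600, brokerage=150
Event 5 (deposit 400 to escrow): escrow: 1050 + 400 = 1450. Balances: vacation=550, escrow=1450, investment=600, brokerage=150
Event 6 (transfer 50 investment -> vacation): investment: 600 - 50 = 550, vacation: 550 + 50 = 600. Balances: vacation=600, escrow=1450, investment=550, brokerage=150
Event 7 (deposit 300 to brokerage): brokerage: 150 + 300 = 450. Balances: vacation=600, escrow=1450, investment=550, brokerage=450
Event 8 (deposit 300 to investment): investment: 550 + 300 = 850. Balances: vacation=600, escrow=1450, investment=850, brokerage=450
Event 9 (withdraw 300 from investment): investment: 850 - 300 = 550. Balances: vacation=600, escrow=1450, investment=550, brokerage=450
Event 10 (transfer 300 escrow -> brokerage): escrow: 1450 - 300 = 1150, brokerage: 450 + 300 = 750. Balances: vacation=600, escrow=1150, investment=550, brokerage=750
Event 11 (withdraw 300 from brokerage): brokerage: 750 - 300 = 450. Balances: vacation=600, escrow=1150, investment=550, brokerage=450
Event 12 (transfer 150 brokerage -> escrow): brokerage: 450 - 150 = 300, escrow: 1150 + 150 = 1300. Balances: vacation=600, escrow=1300, investment=550, brokerage=300

Final balance of vacation: 600

Answer: 600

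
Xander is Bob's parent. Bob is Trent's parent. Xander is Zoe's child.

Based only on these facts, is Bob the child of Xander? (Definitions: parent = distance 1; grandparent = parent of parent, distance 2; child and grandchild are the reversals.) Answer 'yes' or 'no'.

Reconstructing the parent chain from the given facts:
  Zoe -> Xander -> Bob -> Trent
(each arrow means 'parent of the next')
Positions in the chain (0 = top):
  position of Zoe: 0
  position of Xander: 1
  position of Bob: 2
  position of Trent: 3

Bob is at position 2, Xander is at position 1; signed distance (j - i) = -1.
'child' requires j - i = -1. Actual distance is -1, so the relation HOLDS.

Answer: yes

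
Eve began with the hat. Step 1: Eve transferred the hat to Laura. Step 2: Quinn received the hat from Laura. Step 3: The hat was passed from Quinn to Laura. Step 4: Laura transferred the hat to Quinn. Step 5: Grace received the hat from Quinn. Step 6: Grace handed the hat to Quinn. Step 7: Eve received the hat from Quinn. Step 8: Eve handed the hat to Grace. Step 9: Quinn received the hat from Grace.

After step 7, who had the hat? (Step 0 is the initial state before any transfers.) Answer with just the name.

Tracking the hat holder through step 7:
After step 0 (start): Eve
After step 1: Laura
After step 2: Quinn
After step 3: Laura
After step 4: Quinn
After step 5: Grace
After step 6: Quinn
After step 7: Eve

At step 7, the holder is Eve.

Answer: Eve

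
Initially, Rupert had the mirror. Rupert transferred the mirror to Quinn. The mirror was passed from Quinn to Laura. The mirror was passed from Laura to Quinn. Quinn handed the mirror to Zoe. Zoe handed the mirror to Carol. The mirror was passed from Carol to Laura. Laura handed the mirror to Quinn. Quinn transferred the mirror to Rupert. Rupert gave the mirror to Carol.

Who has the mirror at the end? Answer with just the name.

Answer: Carol

Derivation:
Tracking the mirror through each event:
Start: Rupert has the mirror.
After event 1: Quinn has the mirror.
After event 2: Laura has the mirror.
After event 3: Quinn has the mirror.
After event 4: Zoe has the mirror.
After event 5: Carol has the mirror.
After event 6: Laura has the mirror.
After event 7: Quinn has the mirror.
After event 8: Rupert has the mirror.
After event 9: Carol has the mirror.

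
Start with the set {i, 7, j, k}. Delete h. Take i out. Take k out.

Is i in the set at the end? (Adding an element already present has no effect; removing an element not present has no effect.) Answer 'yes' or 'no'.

Tracking the set through each operation:
Start: {7, i, j, k}
Event 1 (remove h): not present, no change. Set: {7, i, j, k}
Event 2 (remove i): removed. Set: {7, j, k}
Event 3 (remove k): removed. Set: {7, j}

Final set: {7, j} (size 2)
i is NOT in the final set.

Answer: no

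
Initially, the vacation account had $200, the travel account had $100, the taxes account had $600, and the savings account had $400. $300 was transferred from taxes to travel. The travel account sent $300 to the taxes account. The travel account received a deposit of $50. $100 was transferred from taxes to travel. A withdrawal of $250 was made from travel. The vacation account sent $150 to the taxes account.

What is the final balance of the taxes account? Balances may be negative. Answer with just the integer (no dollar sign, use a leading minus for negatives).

Tracking account balances step by step:
Start: vacation=200, travel=100, taxes=600, savings=400
Event 1 (transfer 300 taxes -> travel): taxes: 600 - 300 = 300, travel: 100 + 300 = 400. Balances: vacation=200, travel=400, taxes=300, savings=400
Event 2 (transfer 300 travel -> taxes): travel: 400 - 300 = 100, taxes: 300 + 300 = 600. Balances: vacation=200, travel=100, taxes=600, savings=400
Event 3 (deposit 50 to travel): travel: 100 + 50 = 150. Balances: vacation=200, travel=150, taxes=600, savings=400
Event 4 (transfer 100 taxes -> travel): taxes: 600 - 100 = 500, travel: 150 + 100 = 250. Balances: vacation=200, travel=250, taxes=500, savings=400
Event 5 (withdraw 250 from travel): travel: 250 - 250 = 0. Balances: vacation=200, travel=0, taxes=500, savings=400
Event 6 (transfer 150 vacation -> taxes): vacation: 200 - 150 = 50, taxes: 500 + 150 = 650. Balances: vacation=50, travel=0, taxes=650, savings=400

Final balance of taxes: 650

Answer: 650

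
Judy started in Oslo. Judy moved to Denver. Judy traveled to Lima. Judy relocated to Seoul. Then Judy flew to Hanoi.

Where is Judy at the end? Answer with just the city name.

Tracking Judy's location:
Start: Judy is in Oslo.
After move 1: Oslo -> Denver. Judy is in Denver.
After move 2: Denver -> Lima. Judy is in Lima.
After move 3: Lima -> Seoul. Judy is in Seoul.
After move 4: Seoul -> Hanoi. Judy is in Hanoi.

Answer: Hanoi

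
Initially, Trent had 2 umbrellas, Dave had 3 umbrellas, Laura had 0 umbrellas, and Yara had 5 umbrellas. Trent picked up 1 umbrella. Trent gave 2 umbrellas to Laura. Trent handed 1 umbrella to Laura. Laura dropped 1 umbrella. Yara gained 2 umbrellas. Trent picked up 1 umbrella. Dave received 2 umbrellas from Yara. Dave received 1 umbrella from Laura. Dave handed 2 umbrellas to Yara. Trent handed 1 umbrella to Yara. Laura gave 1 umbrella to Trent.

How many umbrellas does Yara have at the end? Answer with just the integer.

Answer: 8

Derivation:
Tracking counts step by step:
Start: Trent=2, Dave=3, Laura=0, Yara=5
Event 1 (Trent +1): Trent: 2 -> 3. State: Trent=3, Dave=3, Laura=0, Yara=5
Event 2 (Trent -> Laura, 2): Trent: 3 -> 1, Laura: 0 -> 2. State: Trent=1, Dave=3, Laura=2, Yara=5
Event 3 (Trent -> Laura, 1): Trent: 1 -> 0, Laura: 2 -> 3. State: Trent=0, Dave=3, Laura=3, Yara=5
Event 4 (Laura -1): Laura: 3 -> 2. State: Trent=0, Dave=3, Laura=2, Yara=5
Event 5 (Yara +2): Yara: 5 -> 7. State: Trent=0, Dave=3, Laura=2, Yara=7
Event 6 (Trent +1): Trent: 0 -> 1. State: Trent=1, Dave=3, Laura=2, Yara=7
Event 7 (Yara -> Dave, 2): Yara: 7 -> 5, Dave: 3 -> 5. State: Trent=1, Dave=5, Laura=2, Yara=5
Event 8 (Laura -> Dave, 1): Laura: 2 -> 1, Dave: 5 -> 6. State: Trent=1, Dave=6, Laura=1, Yara=5
Event 9 (Dave -> Yara, 2): Dave: 6 -> 4, Yara: 5 -> 7. State: Trent=1, Dave=4, Laura=1, Yara=7
Event 10 (Trent -> Yara, 1): Trent: 1 -> 0, Yara: 7 -> 8. State: Trent=0, Dave=4, Laura=1, Yara=8
Event 11 (Laura -> Trent, 1): Laura: 1 -> 0, Trent: 0 -> 1. State: Trent=1, Dave=4, Laura=0, Yara=8

Yara's final count: 8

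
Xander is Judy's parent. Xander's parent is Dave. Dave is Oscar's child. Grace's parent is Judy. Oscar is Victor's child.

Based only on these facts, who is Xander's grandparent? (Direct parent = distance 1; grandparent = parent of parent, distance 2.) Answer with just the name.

Answer: Oscar

Derivation:
Reconstructing the parent chain from the given facts:
  Victor -> Oscar -> Dave -> Xander -> Judy -> Grace
(each arrow means 'parent of the next')
Positions in the chain (0 = top):
  position of Victor: 0
  position of Oscar: 1
  position of Dave: 2
  position of Xander: 3
  position of Judy: 4
  position of Grace: 5

Xander is at position 3; the grandparent is 2 steps up the chain, i.e. position 1: Oscar.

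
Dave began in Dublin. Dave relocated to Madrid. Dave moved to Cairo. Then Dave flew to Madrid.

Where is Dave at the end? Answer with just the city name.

Tracking Dave's location:
Start: Dave is in Dublin.
After move 1: Dublin -> Madrid. Dave is in Madrid.
After move 2: Madrid -> Cairo. Dave is in Cairo.
After move 3: Cairo -> Madrid. Dave is in Madrid.

Answer: Madrid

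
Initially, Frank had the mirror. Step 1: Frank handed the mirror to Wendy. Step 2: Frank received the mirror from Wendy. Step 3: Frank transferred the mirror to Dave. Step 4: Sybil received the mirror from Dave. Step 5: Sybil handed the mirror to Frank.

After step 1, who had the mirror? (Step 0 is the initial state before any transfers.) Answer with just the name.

Answer: Wendy

Derivation:
Tracking the mirror holder through step 1:
After step 0 (start): Frank
After step 1: Wendy

At step 1, the holder is Wendy.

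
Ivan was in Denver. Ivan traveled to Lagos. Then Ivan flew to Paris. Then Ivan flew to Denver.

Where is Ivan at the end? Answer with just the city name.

Answer: Denver

Derivation:
Tracking Ivan's location:
Start: Ivan is in Denver.
After move 1: Denver -> Lagos. Ivan is in Lagos.
After move 2: Lagos -> Paris. Ivan is in Paris.
After move 3: Paris -> Denver. Ivan is in Denver.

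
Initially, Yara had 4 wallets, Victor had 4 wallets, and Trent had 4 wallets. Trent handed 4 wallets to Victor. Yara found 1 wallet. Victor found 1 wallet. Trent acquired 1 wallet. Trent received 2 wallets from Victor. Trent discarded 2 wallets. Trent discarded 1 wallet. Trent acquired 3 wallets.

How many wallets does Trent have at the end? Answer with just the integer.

Answer: 3

Derivation:
Tracking counts step by step:
Start: Yara=4, Victor=4, Trent=4
Event 1 (Trent -> Victor, 4): Trent: 4 -> 0, Victor: 4 -> 8. State: Yara=4, Victor=8, Trent=0
Event 2 (Yara +1): Yara: 4 -> 5. State: Yara=5, Victor=8, Trent=0
Event 3 (Victor +1): Victor: 8 -> 9. State: Yara=5, Victor=9, Trent=0
Event 4 (Trent +1): Trent: 0 -> 1. State: Yara=5, Victor=9, Trent=1
Event 5 (Victor -> Trent, 2): Victor: 9 -> 7, Trent: 1 -> 3. State: Yara=5, Victor=7, Trent=3
Event 6 (Trent -2): Trent: 3 -> 1. State: Yara=5, Victor=7, Trent=1
Event 7 (Trent -1): Trent: 1 -> 0. State: Yara=5, Victor=7, Trent=0
Event 8 (Trent +3): Trent: 0 -> 3. State: Yara=5, Victor=7, Trent=3

Trent's final count: 3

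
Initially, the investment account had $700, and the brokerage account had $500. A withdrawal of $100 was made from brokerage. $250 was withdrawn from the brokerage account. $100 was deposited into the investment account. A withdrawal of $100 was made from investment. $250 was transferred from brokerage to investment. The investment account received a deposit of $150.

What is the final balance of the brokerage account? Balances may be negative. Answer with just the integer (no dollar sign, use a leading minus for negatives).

Tracking account balances step by step:
Start: investment=700, brokerage=500
Event 1 (withdraw 100 from brokerage): brokerage: 500 - 100 = 400. Balances: investment=700, brokerage=400
Event 2 (withdraw 250 from brokerage): brokerage: 400 - 250 = 150. Balances: investment=700, brokerage=150
Event 3 (deposit 100 to investment): investment: 700 + 100 = 800. Balances: investment=800, brokerage=150
Event 4 (withdraw 100 from investment): investment: 800 - 100 = 700. Balances: investment=700, brokerage=150
Event 5 (transfer 250 brokerage -> investment): brokerage: 150 - 250 = -100, investment: 700 + 250 = 950. Balances: investment=950, brokerage=-100
Event 6 (deposit 150 to investment): investment: 950 + 150 = 1100. Balances: investment=1100, brokerage=-100

Final balance of brokerage: -100

Answer: -100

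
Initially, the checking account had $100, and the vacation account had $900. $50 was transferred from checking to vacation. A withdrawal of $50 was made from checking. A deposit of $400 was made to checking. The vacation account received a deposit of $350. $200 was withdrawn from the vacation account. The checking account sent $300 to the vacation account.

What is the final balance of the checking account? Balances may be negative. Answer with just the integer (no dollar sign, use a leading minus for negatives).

Tracking account balances step by step:
Start: checking=100, vacation=900
Event 1 (transfer 50 checking -> vacation): checking: 100 - 50 = 50, vacation: 900 + 50 = 950. Balances: checking=50, vacation=950
Event 2 (withdraw 50 from checking): checking: 50 - 50 = 0. Balances: checking=0, vacation=950
Event 3 (deposit 400 to checking): checking: 0 + 400 = 400. Balances: checking=400, vacation=950
Event 4 (deposit 350 to vacation): vacation: 950 + 350 = 1300. Balances: checking=400, vacation=1300
Event 5 (withdraw 200 from vacation): vacation: 1300 - 200 = 1100. Balances: checking=400, vacation=1100
Event 6 (transfer 300 checking -> vacation): checking: 400 - 300 = 100, vacation: 1100 + 300 = 1400. Balances: checking=100, vacation=1400

Final balance of checking: 100

Answer: 100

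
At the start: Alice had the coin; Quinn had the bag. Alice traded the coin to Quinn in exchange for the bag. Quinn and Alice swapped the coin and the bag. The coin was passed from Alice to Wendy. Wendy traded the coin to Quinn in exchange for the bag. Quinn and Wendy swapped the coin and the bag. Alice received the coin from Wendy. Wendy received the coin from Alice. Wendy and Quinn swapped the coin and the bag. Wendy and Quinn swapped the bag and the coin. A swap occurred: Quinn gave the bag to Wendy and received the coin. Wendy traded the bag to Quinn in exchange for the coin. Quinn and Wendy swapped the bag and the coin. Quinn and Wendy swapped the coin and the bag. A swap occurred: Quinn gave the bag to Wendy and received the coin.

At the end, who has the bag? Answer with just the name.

Answer: Wendy

Derivation:
Tracking all object holders:
Start: coin:Alice, bag:Quinn
Event 1 (swap coin<->bag: now coin:Quinn, bag:Alice). State: coin:Quinn, bag:Alice
Event 2 (swap coin<->bag: now coin:Alice, bag:Quinn). State: coin:Alice, bag:Quinn
Event 3 (give coin: Alice -> Wendy). State: coin:Wendy, bag:Quinn
Event 4 (swap coin<->bag: now coin:Quinn, bag:Wendy). State: coin:Quinn, bag:Wendy
Event 5 (swap coin<->bag: now coin:Wendy, bag:Quinn). State: coin:Wendy, bag:Quinn
Event 6 (give coin: Wendy -> Alice). State: coin:Alice, bag:Quinn
Event 7 (give coin: Alice -> Wendy). State: coin:Wendy, bag:Quinn
Event 8 (swap coin<->bag: now coin:Quinn, bag:Wendy). State: coin:Quinn, bag:Wendy
Event 9 (swap bag<->coin: now bag:Quinn, coin:Wendy). State: coin:Wendy, bag:Quinn
Event 10 (swap bag<->coin: now bag:Wendy, coin:Quinn). State: coin:Quinn, bag:Wendy
Event 11 (swap bag<->coin: now bag:Quinn, coin:Wendy). State: coin:Wendy, bag:Quinn
Event 12 (swap bag<->coin: now bag:Wendy, coin:Quinn). State: coin:Quinn, bag:Wendy
Event 13 (swap coin<->bag: now coin:Wendy, bag:Quinn). State: coin:Wendy, bag:Quinn
Event 14 (swap bag<->coin: now bag:Wendy, coin:Quinn). State: coin:Quinn, bag:Wendy

Final state: coin:Quinn, bag:Wendy
The bag is held by Wendy.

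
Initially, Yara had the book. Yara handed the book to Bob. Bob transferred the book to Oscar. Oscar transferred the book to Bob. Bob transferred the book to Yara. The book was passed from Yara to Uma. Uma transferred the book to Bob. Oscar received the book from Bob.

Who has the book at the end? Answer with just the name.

Answer: Oscar

Derivation:
Tracking the book through each event:
Start: Yara has the book.
After event 1: Bob has the book.
After event 2: Oscar has the book.
After event 3: Bob has the book.
After event 4: Yara has the book.
After event 5: Uma has the book.
After event 6: Bob has the book.
After event 7: Oscar has the book.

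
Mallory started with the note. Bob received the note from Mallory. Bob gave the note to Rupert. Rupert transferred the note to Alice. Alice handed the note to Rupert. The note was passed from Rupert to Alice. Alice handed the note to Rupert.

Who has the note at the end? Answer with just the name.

Answer: Rupert

Derivation:
Tracking the note through each event:
Start: Mallory has the note.
After event 1: Bob has the note.
After event 2: Rupert has the note.
After event 3: Alice has the note.
After event 4: Rupert has the note.
After event 5: Alice has the note.
After event 6: Rupert has the note.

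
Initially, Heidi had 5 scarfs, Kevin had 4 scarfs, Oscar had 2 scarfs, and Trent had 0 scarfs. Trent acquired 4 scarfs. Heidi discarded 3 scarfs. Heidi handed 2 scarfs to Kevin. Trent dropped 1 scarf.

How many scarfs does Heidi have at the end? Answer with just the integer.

Tracking counts step by step:
Start: Heidi=5, Kevin=4, Oscar=2, Trent=0
Event 1 (Trent +4): Trent: 0 -> 4. State: Heidi=5, Kevin=4, Oscar=2, Trent=4
Event 2 (Heidi -3): Heidi: 5 -> 2. State: Heidi=2, Kevin=4, Oscar=2, Trent=4
Event 3 (Heidi -> Kevin, 2): Heidi: 2 -> 0, Kevin: 4 -> 6. State: Heidi=0, Kevin=6, Oscar=2, Trent=4
Event 4 (Trent -1): Trent: 4 -> 3. State: Heidi=0, Kevin=6, Oscar=2, Trent=3

Heidi's final count: 0

Answer: 0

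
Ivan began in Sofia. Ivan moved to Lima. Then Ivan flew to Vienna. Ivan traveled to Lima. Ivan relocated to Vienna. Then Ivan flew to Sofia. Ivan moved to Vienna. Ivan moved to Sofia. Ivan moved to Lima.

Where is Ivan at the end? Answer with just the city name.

Tracking Ivan's location:
Start: Ivan is in Sofia.
After move 1: Sofia -> Lima. Ivan is in Lima.
After move 2: Lima -> Vienna. Ivan is in Vienna.
After move 3: Vienna -> Lima. Ivan is in Lima.
After move 4: Lima -> Vienna. Ivan is in Vienna.
After move 5: Vienna -> Sofia. Ivan is in Sofia.
After move 6: Sofia -> Vienna. Ivan is in Vienna.
After move 7: Vienna -> Sofia. Ivan is in Sofia.
After move 8: Sofia -> Lima. Ivan is in Lima.

Answer: Lima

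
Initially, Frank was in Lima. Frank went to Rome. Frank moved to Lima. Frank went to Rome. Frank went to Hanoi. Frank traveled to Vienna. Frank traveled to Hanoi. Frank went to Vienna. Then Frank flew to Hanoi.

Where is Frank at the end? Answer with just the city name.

Answer: Hanoi

Derivation:
Tracking Frank's location:
Start: Frank is in Lima.
After move 1: Lima -> Rome. Frank is in Rome.
After move 2: Rome -> Lima. Frank is in Lima.
After move 3: Lima -> Rome. Frank is in Rome.
After move 4: Rome -> Hanoi. Frank is in Hanoi.
After move 5: Hanoi -> Vienna. Frank is in Vienna.
After move 6: Vienna -> Hanoi. Frank is in Hanoi.
After move 7: Hanoi -> Vienna. Frank is in Vienna.
After move 8: Vienna -> Hanoi. Frank is in Hanoi.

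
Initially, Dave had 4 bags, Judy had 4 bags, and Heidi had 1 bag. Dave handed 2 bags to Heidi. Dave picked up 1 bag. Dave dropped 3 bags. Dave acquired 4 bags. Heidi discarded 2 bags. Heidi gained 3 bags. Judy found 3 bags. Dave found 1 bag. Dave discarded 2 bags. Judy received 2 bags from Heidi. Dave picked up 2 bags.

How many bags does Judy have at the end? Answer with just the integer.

Tracking counts step by step:
Start: Dave=4, Judy=4, Heidi=1
Event 1 (Dave -> Heidi, 2): Dave: 4 -> 2, Heidi: 1 -> 3. State: Dave=2, Judy=4, Heidi=3
Event 2 (Dave +1): Dave: 2 -> 3. State: Dave=3, Judy=4, Heidi=3
Event 3 (Dave -3): Dave: 3 -> 0. State: Dave=0, Judy=4, Heidi=3
Event 4 (Dave +4): Dave: 0 -> 4. State: Dave=4, Judy=4, Heidi=3
Event 5 (Heidi -2): Heidi: 3 -> 1. State: Dave=4, Judy=4, Heidi=1
Event 6 (Heidi +3): Heidi: 1 -> 4. State: Dave=4, Judy=4, Heidi=4
Event 7 (Judy +3): Judy: 4 -> 7. State: Dave=4, Judy=7, Heidi=4
Event 8 (Dave +1): Dave: 4 -> 5. State: Dave=5, Judy=7, Heidi=4
Event 9 (Dave -2): Dave: 5 -> 3. State: Dave=3, Judy=7, Heidi=4
Event 10 (Heidi -> Judy, 2): Heidi: 4 -> 2, Judy: 7 -> 9. State: Dave=3, Judy=9, Heidi=2
Event 11 (Dave +2): Dave: 3 -> 5. State: Dave=5, Judy=9, Heidi=2

Judy's final count: 9

Answer: 9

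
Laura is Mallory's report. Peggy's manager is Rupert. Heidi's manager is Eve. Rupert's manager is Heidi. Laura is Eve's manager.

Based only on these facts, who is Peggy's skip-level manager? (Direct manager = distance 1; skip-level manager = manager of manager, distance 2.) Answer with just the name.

Answer: Heidi

Derivation:
Reconstructing the manager chain from the given facts:
  Mallory -> Laura -> Eve -> Heidi -> Rupert -> Peggy
(each arrow means 'manager of the next')
Positions in the chain (0 = top):
  position of Mallory: 0
  position of Laura: 1
  position of Eve: 2
  position of Heidi: 3
  position of Rupert: 4
  position of Peggy: 5

Peggy is at position 5; the skip-level manager is 2 steps up the chain, i.e. position 3: Heidi.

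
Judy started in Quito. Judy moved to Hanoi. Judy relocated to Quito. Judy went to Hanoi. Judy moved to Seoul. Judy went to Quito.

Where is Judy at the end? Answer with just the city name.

Answer: Quito

Derivation:
Tracking Judy's location:
Start: Judy is in Quito.
After move 1: Quito -> Hanoi. Judy is in Hanoi.
After move 2: Hanoi -> Quito. Judy is in Quito.
After move 3: Quito -> Hanoi. Judy is in Hanoi.
After move 4: Hanoi -> Seoul. Judy is in Seoul.
After move 5: Seoul -> Quito. Judy is in Quito.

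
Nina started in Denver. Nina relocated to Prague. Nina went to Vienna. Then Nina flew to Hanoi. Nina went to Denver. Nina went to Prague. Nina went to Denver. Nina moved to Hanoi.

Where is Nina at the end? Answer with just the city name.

Tracking Nina's location:
Start: Nina is in Denver.
After move 1: Denver -> Prague. Nina is in Prague.
After move 2: Prague -> Vienna. Nina is in Vienna.
After move 3: Vienna -> Hanoi. Nina is in Hanoi.
After move 4: Hanoi -> Denver. Nina is in Denver.
After move 5: Denver -> Prague. Nina is in Prague.
After move 6: Prague -> Denver. Nina is in Denver.
After move 7: Denver -> Hanoi. Nina is in Hanoi.

Answer: Hanoi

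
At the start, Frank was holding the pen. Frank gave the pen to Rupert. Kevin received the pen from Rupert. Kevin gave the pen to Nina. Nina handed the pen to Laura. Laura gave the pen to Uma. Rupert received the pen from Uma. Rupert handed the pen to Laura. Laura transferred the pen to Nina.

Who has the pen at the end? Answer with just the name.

Tracking the pen through each event:
Start: Frank has the pen.
After event 1: Rupert has the pen.
After event 2: Kevin has the pen.
After event 3: Nina has the pen.
After event 4: Laura has the pen.
After event 5: Uma has the pen.
After event 6: Rupert has the pen.
After event 7: Laura has the pen.
After event 8: Nina has the pen.

Answer: Nina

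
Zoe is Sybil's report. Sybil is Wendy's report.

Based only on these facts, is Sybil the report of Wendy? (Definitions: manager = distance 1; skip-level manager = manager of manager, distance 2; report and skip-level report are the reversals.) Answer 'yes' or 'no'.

Answer: yes

Derivation:
Reconstructing the manager chain from the given facts:
  Wendy -> Sybil -> Zoe
(each arrow means 'manager of the next')
Positions in the chain (0 = top):
  position of Wendy: 0
  position of Sybil: 1
  position of Zoe: 2

Sybil is at position 1, Wendy is at position 0; signed distance (j - i) = -1.
'report' requires j - i = -1. Actual distance is -1, so the relation HOLDS.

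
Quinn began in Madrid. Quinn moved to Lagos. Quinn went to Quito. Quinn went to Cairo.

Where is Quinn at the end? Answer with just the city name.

Tracking Quinn's location:
Start: Quinn is in Madrid.
After move 1: Madrid -> Lagos. Quinn is in Lagos.
After move 2: Lagos -> Quito. Quinn is in Quito.
After move 3: Quito -> Cairo. Quinn is in Cairo.

Answer: Cairo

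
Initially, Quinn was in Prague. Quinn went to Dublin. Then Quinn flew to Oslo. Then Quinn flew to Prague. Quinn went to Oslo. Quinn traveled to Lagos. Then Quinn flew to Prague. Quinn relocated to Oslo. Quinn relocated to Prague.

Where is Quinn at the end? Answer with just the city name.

Tracking Quinn's location:
Start: Quinn is in Prague.
After move 1: Prague -> Dublin. Quinn is in Dublin.
After move 2: Dublin -> Oslo. Quinn is in Oslo.
After move 3: Oslo -> Prague. Quinn is in Prague.
After move 4: Prague -> Oslo. Quinn is in Oslo.
After move 5: Oslo -> Lagos. Quinn is in Lagos.
After move 6: Lagos -> Prague. Quinn is in Prague.
After move 7: Prague -> Oslo. Quinn is in Oslo.
After move 8: Oslo -> Prague. Quinn is in Prague.

Answer: Prague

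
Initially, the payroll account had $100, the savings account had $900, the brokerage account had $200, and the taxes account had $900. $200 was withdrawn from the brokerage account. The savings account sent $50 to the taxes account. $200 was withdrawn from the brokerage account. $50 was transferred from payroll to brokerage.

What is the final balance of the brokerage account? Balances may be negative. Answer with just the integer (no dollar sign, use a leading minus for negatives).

Answer: -150

Derivation:
Tracking account balances step by step:
Start: payroll=100, savings=900, brokerage=200, taxes=900
Event 1 (withdraw 200 from brokerage): brokerage: 200 - 200 = 0. Balances: payroll=100, savings=900, brokerage=0, taxes=900
Event 2 (transfer 50 savings -> taxes): savings: 900 - 50 = 850, taxes: 900 + 50 = 950. Balances: payroll=100, savings=850, brokerage=0, taxes=950
Event 3 (withdraw 200 from brokerage): brokerage: 0 - 200 = -200. Balances: payroll=100, savings=850, brokerage=-200, taxes=950
Event 4 (transfer 50 payroll -> brokerage): payroll: 100 - 50 = 50, brokerage: -200 + 50 = -150. Balances: payroll=50, savings=850, brokerage=-150, taxes=950

Final balance of brokerage: -150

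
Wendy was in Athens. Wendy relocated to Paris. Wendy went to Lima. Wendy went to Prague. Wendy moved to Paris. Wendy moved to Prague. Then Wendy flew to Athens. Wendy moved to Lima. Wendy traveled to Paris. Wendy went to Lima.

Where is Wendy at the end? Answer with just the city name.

Answer: Lima

Derivation:
Tracking Wendy's location:
Start: Wendy is in Athens.
After move 1: Athens -> Paris. Wendy is in Paris.
After move 2: Paris -> Lima. Wendy is in Lima.
After move 3: Lima -> Prague. Wendy is in Prague.
After move 4: Prague -> Paris. Wendy is in Paris.
After move 5: Paris -> Prague. Wendy is in Prague.
After move 6: Prague -> Athens. Wendy is in Athens.
After move 7: Athens -> Lima. Wendy is in Lima.
After move 8: Lima -> Paris. Wendy is in Paris.
After move 9: Paris -> Lima. Wendy is in Lima.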